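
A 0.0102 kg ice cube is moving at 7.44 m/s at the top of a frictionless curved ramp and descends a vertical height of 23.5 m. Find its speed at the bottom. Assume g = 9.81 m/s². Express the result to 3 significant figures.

v = 22.7 m/s

Energy conservation between the two points: ½mv₀² + mgh = ½mv²
v² = v₀² + 2gh = (7.44)² + 2(9.81)(23.5) = 516.42
v = √516.42 = 22.72 m/s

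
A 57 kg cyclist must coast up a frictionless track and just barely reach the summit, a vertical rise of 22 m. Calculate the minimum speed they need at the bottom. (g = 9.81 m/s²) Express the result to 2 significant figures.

v = 21 m/s

At the top they are momentarily at rest, so all KE converts to PE: ½mv² = mgh
v = √(2gh) = √(2 × 9.81 × 22) = 20.78 m/s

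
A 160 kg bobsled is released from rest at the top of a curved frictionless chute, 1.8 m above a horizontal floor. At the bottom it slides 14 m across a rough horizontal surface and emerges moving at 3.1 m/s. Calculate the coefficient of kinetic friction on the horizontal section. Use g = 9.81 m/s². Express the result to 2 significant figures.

Energy bookkeeping (friction removes W_f = μ_k N d):
mgh = ½mv² + μ_k m g d
mgh = 2825.3 J; ½mv² = 768.80 J
W_f = 2825.3 − 768.80 = 2056 J
μ_k = W_f/(mg·d) = 2056/(1570 × 14) = 0.09359

μ_k = 0.094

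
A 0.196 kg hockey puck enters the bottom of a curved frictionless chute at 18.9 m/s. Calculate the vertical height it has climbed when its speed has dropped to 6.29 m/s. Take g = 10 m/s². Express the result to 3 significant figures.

Conservation of energy: ½mv₁² = ½mv₂² + mgh
h = (v₁² − v₂²)/(2g) = (18.9² − 6.29²)/(2 × 10) = 15.88 m

h = 15.9 m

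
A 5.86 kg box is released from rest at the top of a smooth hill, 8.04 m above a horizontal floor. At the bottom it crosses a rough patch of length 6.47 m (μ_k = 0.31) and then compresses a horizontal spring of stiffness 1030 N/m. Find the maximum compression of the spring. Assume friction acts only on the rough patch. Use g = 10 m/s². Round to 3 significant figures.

x = 0.829 m

Initial energy: E₁ = mgh = (5.86)(10)(8.04) = 471.14 J
Friction removes W_f = μ_k mg d = (0.31)(5.86)(10)(6.47) = 117.5 J
Energy reaching the spring: E = 471.14 − 117.5 = 353.61 J
At max compression ½kx² = E ⇒ x = √(2E/k) = √(2 × 353.61/1030) = 0.8286 m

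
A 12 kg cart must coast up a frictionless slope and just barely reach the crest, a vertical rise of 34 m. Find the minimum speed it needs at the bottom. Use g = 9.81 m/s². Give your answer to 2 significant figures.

At the top it is momentarily at rest, so all KE converts to PE: ½mv² = mgh
v = √(2gh) = √(2 × 9.81 × 34) = 25.83 m/s

v = 26 m/s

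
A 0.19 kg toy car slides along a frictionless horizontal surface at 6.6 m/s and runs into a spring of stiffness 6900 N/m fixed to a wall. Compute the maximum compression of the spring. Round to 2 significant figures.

Conservation of energy between contact and max compression: ½mv² = ½kx²
x = v√(m/k) = 6.6 × √(0.19/6900) = 0.03463 m

x = 0.035 m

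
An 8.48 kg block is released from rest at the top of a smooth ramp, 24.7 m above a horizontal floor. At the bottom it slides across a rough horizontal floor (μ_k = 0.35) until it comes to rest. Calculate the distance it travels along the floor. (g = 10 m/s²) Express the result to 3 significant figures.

Energy at the top = energy at the end + work done against friction:
At rest all PE has been dissipated by friction: mgh = μ_k m g d
d = h/μ_k = 24.7/0.35 = 70.57 m

d = 70.6 m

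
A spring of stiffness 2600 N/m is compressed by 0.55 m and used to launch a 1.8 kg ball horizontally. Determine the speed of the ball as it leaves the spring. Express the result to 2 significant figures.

The ball leaves the spring when the spring is at natural length, so ½kx² = ½mv²
v = x√(k/m) = 0.55 × √(2600/1.8) = 20.90 m/s

v = 21 m/s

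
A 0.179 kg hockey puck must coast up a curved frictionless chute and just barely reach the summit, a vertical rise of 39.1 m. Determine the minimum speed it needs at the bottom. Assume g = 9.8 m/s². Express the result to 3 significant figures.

At the top it is momentarily at rest, so all KE converts to PE: ½mv² = mgh
v = √(2gh) = √(2 × 9.8 × 39.1) = 27.68 m/s

v = 27.7 m/s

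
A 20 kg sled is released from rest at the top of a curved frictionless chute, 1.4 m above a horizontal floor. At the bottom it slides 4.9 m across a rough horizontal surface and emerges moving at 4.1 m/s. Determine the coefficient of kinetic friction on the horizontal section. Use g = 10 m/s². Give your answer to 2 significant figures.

Applying the work–energy principle:
mgh = ½mv² + μ_k m g d
mgh = 280.00 J; ½mv² = 168.10 J
W_f = 280.00 − 168.10 = 111.9 J
μ_k = W_f/(mg·d) = 111.9/(200.0 × 4.9) = 0.1142

μ_k = 0.11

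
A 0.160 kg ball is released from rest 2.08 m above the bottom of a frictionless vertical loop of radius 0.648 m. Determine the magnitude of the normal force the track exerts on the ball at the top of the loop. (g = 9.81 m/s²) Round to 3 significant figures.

Energy from release to top (height 2r): mgh = ½mv_top² + mg(2r)
v_top² = 2g(h − 2r) = 2(9.81)(2.08 − 1.296) = 15.382 m²/s²
At the top, both N and weight point toward the centre: N + mg = mv_top²/r
N = m(v_top²/r − g) = 0.160(15.382/0.648 − 9.81) = 2.228 N

N = 2.23 N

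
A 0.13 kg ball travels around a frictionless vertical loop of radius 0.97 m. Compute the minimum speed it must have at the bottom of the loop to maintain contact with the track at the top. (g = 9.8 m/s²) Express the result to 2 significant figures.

v = 6.9 m/s

At the top: mg = mv_top²/r ⇒ v_top² = gr = 9.506 m²/s²
Energy from bottom to top (height 2r): ½mv_bot² = ½mv_top² + mg(2r)
v_bot² = gr + 4gr = 5gr = 47.53
v_bot = √(5gr) = 6.894 m/s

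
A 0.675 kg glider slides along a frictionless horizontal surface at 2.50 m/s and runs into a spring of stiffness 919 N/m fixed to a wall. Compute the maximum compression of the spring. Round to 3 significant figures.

x = 0.0678 m

At max compression the glider is momentarily at rest: ½mv² = ½kx²
x = v√(m/k) = 2.50 × √(0.675/919) = 0.06775 m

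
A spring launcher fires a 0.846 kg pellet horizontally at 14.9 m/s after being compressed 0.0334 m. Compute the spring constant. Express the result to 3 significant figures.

Spring PE at full compression equals KE at release: ½kx² = ½mv²
k = mv²/x² = (0.846)(14.9)²/(0.0334)² = 168364 N/m

k = 168000 N/m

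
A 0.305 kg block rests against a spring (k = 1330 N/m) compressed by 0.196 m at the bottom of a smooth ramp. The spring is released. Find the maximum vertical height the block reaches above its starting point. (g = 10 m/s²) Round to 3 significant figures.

Energy conservation from release to the highest point: ½kx² = mgh
h = kx²/(2mg) = (1330)(0.196)²/(2 × 0.305 × 10) = 8.376 m

h = 8.38 m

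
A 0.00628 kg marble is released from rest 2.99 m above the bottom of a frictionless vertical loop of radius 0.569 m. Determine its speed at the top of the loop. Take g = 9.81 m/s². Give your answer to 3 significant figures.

v = 6.03 m/s

Energy conservation: mgh = ½mv_top² + mg(2r)
v_top² = 2g(h − 2r) = 2(9.81)(2.99 − 1.138) = 36.34
v_top = 6.028 m/s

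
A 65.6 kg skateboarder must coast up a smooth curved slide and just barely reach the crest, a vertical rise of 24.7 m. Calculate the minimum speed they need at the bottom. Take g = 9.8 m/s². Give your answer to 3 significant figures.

v = 22.0 m/s

At the top they are momentarily at rest, so all KE converts to PE: ½mv² = mgh
v = √(2gh) = √(2 × 9.8 × 24.7) = 22.00 m/s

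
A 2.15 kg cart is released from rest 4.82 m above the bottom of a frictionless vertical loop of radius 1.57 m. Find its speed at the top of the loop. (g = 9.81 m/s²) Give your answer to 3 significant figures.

Energy conservation: mgh = ½mv_top² + mg(2r)
v_top² = 2g(h − 2r) = 2(9.81)(4.82 − 3.140) = 32.96
v_top = 5.741 m/s

v = 5.74 m/s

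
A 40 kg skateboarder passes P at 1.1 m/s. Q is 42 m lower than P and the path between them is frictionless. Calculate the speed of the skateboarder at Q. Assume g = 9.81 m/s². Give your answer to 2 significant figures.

Energy conservation between the two points: ½mv₀² + mgh = ½mv²
v² = v₀² + 2gh = (1.1)² + 2(9.81)(42) = 825.25
v = √825.25 = 28.73 m/s

v = 29 m/s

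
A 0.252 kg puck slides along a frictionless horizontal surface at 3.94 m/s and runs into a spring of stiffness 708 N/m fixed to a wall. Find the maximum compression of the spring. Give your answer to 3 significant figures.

Conservation of energy between contact and max compression: ½mv² = ½kx²
x = v√(m/k) = 3.94 × √(0.252/708) = 0.07433 m

x = 0.0743 m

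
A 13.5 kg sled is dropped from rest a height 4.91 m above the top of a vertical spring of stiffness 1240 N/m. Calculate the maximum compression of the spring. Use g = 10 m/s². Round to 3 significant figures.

Measuring PE from the top of the relaxed spring, at max compression the sled has dropped H + x with zero KE, so:
mg(H + x) = ½kx²
½(1240)x² − (13.5)(10)x − (13.5)(10)(4.91) = 0
620.0x² − 135.0x − 662.9 = 0
x = [135.0 + √(18225 + 1.6439e+06)]/(2 × 620.0) = 1.149 m

x = 1.15 m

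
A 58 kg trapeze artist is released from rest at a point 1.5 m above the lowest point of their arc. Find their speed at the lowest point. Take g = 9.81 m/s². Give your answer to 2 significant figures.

v = 5.4 m/s

Equating total energy at the two states: mgh = ½mv²
The mass cancels from both sides.
v = √(2gh) = √(2 × 9.81 × 1.5) = √29.430 = 5.425 m/s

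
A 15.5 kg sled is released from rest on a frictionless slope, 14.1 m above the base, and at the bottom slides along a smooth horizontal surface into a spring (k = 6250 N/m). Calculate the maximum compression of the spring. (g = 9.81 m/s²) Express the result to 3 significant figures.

x = 0.828 m

Energy conservation (no friction) from release to max compression: mgh = ½kx²
x = √(2mgh/k) = √(2 × 15.5 × 9.81 × 14.1 / 6250) = 0.8283 m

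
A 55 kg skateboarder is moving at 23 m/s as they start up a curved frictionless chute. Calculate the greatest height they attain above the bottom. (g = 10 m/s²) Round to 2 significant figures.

h = 26 m

Setting KE at the bottom equal to PE gained: ½mv² = mgh
h = v²/(2g) = 23²/(2 × 10) = 26.45 m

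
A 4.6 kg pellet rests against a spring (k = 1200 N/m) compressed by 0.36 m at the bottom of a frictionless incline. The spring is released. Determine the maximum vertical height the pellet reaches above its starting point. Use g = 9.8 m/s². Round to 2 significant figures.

h = 1.7 m

All spring PE becomes gravitational PE at the highest point: ½kx² = mgh
h = kx²/(2mg) = (1200)(0.36)²/(2 × 4.6 × 9.8) = 1.725 m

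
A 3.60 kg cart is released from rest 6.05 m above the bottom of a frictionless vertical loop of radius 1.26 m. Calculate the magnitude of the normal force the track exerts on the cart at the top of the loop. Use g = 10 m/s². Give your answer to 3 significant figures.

Energy from release to top (height 2r): mgh = ½mv_top² + mg(2r)
v_top² = 2g(h − 2r) = 2(10)(6.05 − 2.520) = 70.600 m²/s²
At the top, both N and weight point toward the centre: N + mg = mv_top²/r
N = m(v_top²/r − g) = 3.60(70.600/1.26 − 10) = 165.7 N

N = 166 N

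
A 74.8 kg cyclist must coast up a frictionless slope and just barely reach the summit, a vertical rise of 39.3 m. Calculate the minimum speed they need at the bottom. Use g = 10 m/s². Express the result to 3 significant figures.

At the top they are momentarily at rest, so all KE converts to PE: ½mv² = mgh
v = √(2gh) = √(2 × 10 × 39.3) = 28.04 m/s

v = 28.0 m/s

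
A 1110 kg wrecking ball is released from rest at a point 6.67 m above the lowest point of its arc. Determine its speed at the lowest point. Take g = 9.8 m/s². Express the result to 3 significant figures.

v = 11.4 m/s

By conservation of mechanical energy, mgh = ½mv²
v = √(2gh) = √(2 × 9.8 × 6.67) = √130.73 = 11.43 m/s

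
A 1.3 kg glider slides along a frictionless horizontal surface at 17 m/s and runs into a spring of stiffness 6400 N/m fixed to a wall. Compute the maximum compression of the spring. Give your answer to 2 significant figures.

Conservation of energy between contact and max compression: ½mv² = ½kx²
x = v√(m/k) = 17 × √(1.3/6400) = 0.2423 m

x = 0.24 m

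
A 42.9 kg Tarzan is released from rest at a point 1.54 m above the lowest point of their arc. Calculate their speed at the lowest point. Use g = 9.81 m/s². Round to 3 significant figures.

v = 5.50 m/s

Mechanical energy is conserved (no friction): mgh = ½mv²
v = √(2gh) = √(2 × 9.81 × 1.54) = √30.215 = 5.497 m/s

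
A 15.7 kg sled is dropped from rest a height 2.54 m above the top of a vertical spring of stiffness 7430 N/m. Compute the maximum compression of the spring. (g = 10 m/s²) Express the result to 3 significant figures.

x = 0.349 m

Let x be the compression. The total drop is H + x, and the sled is instantaneously at rest at max compression, so energy conservation gives:
mg(H + x) = ½kx²
½(7430)x² − (15.7)(10)x − (15.7)(10)(2.54) = 0
3715x² − 157.0x − 398.8 = 0
x = [157.0 + √(24649 + 5.9259e+06)]/(2 × 3715) = 0.3494 m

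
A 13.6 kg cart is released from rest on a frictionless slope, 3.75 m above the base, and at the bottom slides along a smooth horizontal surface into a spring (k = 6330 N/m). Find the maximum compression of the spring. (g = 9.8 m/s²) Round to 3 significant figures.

x = 0.397 m

Gravitational PE at the top equals spring PE at max compression: mgh = ½kx²
x = √(2mgh/k) = √(2 × 13.6 × 9.8 × 3.75 / 6330) = 0.3974 m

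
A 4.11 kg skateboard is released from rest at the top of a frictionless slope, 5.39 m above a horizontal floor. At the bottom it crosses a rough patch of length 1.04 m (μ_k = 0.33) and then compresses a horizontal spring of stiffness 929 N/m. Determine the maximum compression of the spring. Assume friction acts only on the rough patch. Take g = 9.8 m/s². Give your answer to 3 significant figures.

Initial energy: E₁ = mgh = (4.11)(9.8)(5.39) = 217.10 J
Friction removes W_f = μ_k mg d = (0.33)(4.11)(9.8)(1.04) = 13.82 J
Energy reaching the spring: E = 217.10 − 13.82 = 203.28 J
At max compression ½kx² = E ⇒ x = √(2E/k) = √(2 × 203.28/929) = 0.6615 m

x = 0.662 m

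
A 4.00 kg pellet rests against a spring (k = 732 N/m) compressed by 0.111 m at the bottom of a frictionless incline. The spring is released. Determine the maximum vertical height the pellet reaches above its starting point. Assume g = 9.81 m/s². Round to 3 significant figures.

h = 0.115 m

At maximum height the pellet is at rest, so ½kx² = mgh
h = kx²/(2mg) = (732)(0.111)²/(2 × 4.00 × 9.81) = 0.1149 m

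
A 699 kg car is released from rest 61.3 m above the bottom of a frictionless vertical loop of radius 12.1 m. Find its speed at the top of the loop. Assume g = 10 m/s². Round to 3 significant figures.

v = 27.2 m/s

Energy conservation: mgh = ½mv_top² + mg(2r)
v_top² = 2g(h − 2r) = 2(10)(61.3 − 24.20) = 742.0
v_top = 27.24 m/s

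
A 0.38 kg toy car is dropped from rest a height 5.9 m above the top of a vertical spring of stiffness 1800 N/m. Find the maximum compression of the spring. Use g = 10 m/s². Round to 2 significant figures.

x = 0.16 m

Let x be the compression. The total drop is H + x, and the car is instantaneously at rest at max compression, so energy conservation gives:
mg(H + x) = ½kx²
½(1800)x² − (0.38)(10)x − (0.38)(10)(5.9) = 0
900.0x² − 3.800x − 22.42 = 0
x = [3.800 + √(14.44 + 80712)]/(2 × 900.0) = 0.1600 m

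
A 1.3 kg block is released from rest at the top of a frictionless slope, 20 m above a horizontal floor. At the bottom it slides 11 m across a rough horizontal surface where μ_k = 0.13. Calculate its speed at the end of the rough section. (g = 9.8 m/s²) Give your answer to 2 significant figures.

v = 19 m/s

Energy at the top = energy at the end + work done against friction:
mgh = ½mv² + μ_k m g d
W_f = μ_k mg d = (0.13)(1.3)(9.8)(11) = 18.22 J
½mv² = mgh − W_f = 254.80 − 18.22 = 236.58 J
v = √(2 × 236.58/1.3) = 19.08 m/s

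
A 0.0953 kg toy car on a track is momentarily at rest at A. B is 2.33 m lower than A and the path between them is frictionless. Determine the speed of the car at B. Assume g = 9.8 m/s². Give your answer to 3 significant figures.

v = 6.76 m/s

By conservation of mechanical energy, mgh = ½mv²
v = √(2gh) = √(2 × 9.8 × 2.33) = √45.668 = 6.758 m/s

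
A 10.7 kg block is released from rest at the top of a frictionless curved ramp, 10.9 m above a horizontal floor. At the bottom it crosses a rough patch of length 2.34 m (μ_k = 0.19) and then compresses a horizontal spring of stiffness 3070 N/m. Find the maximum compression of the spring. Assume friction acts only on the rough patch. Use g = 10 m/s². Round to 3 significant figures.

x = 0.854 m

Initial energy: E₁ = mgh = (10.7)(10)(10.9) = 1166.3 J
Friction removes W_f = μ_k mg d = (0.19)(10.7)(10)(2.34) = 47.57 J
Energy reaching the spring: E = 1166.3 − 47.57 = 1118.7 J
At max compression ½kx² = E ⇒ x = √(2E/k) = √(2 × 1118.7/3070) = 0.8537 m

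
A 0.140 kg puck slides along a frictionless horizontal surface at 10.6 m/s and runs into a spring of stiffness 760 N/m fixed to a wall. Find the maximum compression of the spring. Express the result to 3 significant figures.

Conservation of energy between contact and max compression: ½mv² = ½kx²
x = v√(m/k) = 10.6 × √(0.140/760) = 0.1439 m

x = 0.144 m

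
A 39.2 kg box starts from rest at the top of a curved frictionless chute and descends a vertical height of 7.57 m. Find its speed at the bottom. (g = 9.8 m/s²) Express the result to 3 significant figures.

v = 12.2 m/s

By conservation of mechanical energy, mgh = ½mv²
v = √(2gh) = √(2 × 9.8 × 7.57) = √148.37 = 12.18 m/s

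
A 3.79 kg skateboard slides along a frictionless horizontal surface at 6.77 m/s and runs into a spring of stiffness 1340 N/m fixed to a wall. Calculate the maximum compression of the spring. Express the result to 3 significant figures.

At max compression the skateboard is momentarily at rest: ½mv² = ½kx²
x = v√(m/k) = 6.77 × √(3.79/1340) = 0.3600 m

x = 0.360 m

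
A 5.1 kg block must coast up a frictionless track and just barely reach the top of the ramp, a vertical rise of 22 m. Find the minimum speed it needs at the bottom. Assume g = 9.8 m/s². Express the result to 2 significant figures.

At the top it is momentarily at rest, so all KE converts to PE: ½mv² = mgh
v = √(2gh) = √(2 × 9.8 × 22) = 20.77 m/s

v = 21 m/s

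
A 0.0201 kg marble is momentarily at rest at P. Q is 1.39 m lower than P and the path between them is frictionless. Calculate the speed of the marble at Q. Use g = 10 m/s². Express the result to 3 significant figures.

Mechanical energy is conserved (no friction): mgh = ½mv²
v = √(2gh) = √(2 × 10 × 1.39) = √27.800 = 5.273 m/s

v = 5.27 m/s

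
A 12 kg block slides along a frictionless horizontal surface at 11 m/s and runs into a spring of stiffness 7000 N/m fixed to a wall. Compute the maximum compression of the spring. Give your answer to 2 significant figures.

At max compression the block is momentarily at rest: ½mv² = ½kx²
x = v√(m/k) = 11 × √(12/7000) = 0.4554 m

x = 0.46 m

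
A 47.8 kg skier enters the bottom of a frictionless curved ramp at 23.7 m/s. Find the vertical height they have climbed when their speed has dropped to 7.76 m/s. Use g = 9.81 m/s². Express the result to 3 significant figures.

Conservation of energy: ½mv₁² = ½mv₂² + mgh
h = (v₁² − v₂²)/(2g) = (23.7² − 7.76²)/(2 × 9.81) = 25.56 m

h = 25.6 m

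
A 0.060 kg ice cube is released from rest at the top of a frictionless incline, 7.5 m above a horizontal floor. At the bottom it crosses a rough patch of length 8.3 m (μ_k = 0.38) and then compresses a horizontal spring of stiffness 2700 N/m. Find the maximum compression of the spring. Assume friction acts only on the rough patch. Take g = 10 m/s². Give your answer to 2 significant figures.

Initial energy: E₁ = mgh = (0.060)(10)(7.5) = 4.5000 J
Friction removes W_f = μ_k mg d = (0.38)(0.060)(10)(8.3) = 1.892 J
Energy reaching the spring: E = 4.5000 − 1.892 = 2.6076 J
At max compression ½kx² = E ⇒ x = √(2E/k) = √(2 × 2.6076/2700) = 0.04395 m

x = 0.044 m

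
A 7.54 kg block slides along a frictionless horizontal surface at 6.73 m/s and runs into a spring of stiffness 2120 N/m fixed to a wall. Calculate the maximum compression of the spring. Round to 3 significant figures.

All KE is stored as spring PE at maximum compression: ½mv² = ½kx²
x = v√(m/k) = 6.73 × √(7.54/2120) = 0.4014 m

x = 0.401 m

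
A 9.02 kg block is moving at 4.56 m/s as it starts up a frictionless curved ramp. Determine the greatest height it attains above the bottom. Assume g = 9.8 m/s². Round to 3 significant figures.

h = 1.06 m

By energy conservation, ½mv² = mgh
h = v²/(2g) = 4.56²/(2 × 9.8) = 1.061 m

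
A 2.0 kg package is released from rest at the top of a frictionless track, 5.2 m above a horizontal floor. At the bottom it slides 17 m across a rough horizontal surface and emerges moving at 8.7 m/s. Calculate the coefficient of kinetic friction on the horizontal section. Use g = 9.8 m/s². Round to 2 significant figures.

μ_k = 0.079

Applying the work–energy principle:
mgh = ½mv² + μ_k m g d
mgh = 101.92 J; ½mv² = 75.690 J
W_f = 101.92 − 75.690 = 26.23 J
μ_k = W_f/(mg·d) = 26.23/(19.60 × 17) = 0.07872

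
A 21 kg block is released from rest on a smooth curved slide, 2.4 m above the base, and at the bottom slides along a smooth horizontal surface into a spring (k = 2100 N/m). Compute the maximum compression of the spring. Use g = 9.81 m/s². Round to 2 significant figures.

x = 0.69 m

Energy conservation (no friction) from release to max compression: mgh = ½kx²
x = √(2mgh/k) = √(2 × 21 × 9.81 × 2.4 / 2100) = 0.6862 m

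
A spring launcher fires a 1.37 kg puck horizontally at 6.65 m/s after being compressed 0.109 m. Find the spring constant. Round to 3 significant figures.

k = 5100 N/m

½kx² = ½mv²
k = mv²/x² = (1.37)(6.65)²/(0.109)² = 5099 N/m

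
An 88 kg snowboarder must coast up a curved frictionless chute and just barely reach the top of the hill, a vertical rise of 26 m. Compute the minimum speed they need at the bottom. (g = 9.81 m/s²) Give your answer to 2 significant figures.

At the top they are momentarily at rest, so all KE converts to PE: ½mv² = mgh
v = √(2gh) = √(2 × 9.81 × 26) = 22.59 m/s

v = 23 m/s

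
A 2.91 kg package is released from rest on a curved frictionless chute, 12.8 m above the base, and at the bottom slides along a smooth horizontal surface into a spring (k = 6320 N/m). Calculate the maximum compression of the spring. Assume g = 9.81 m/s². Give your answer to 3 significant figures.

x = 0.340 m

At max compression the package is momentarily at rest: mgh = ½kx²
x = √(2mgh/k) = √(2 × 2.91 × 9.81 × 12.8 / 6320) = 0.3400 m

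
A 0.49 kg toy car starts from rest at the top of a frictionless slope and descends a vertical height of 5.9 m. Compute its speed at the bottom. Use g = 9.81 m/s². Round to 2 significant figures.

Energy conservation between the two points: mgh = ½mv²
The mass cancels from both sides.
v = √(2gh) = √(2 × 9.81 × 5.9) = √115.76 = 10.76 m/s

v = 11 m/s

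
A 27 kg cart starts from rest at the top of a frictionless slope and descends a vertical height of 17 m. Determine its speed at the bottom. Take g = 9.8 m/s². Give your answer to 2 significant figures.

v = 18 m/s

Mechanical energy is conserved (no friction): mgh = ½mv²
v = √(2gh) = √(2 × 9.8 × 17) = √333.20 = 18.25 m/s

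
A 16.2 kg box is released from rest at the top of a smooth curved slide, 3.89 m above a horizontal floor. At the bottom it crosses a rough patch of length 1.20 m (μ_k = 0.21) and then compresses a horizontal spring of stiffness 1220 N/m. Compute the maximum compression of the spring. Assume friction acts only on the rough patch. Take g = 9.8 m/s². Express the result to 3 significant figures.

Initial energy: E₁ = mgh = (16.2)(9.8)(3.89) = 617.58 J
Friction removes W_f = μ_k mg d = (0.21)(16.2)(9.8)(1.20) = 40.01 J
Energy reaching the spring: E = 617.58 − 40.01 = 577.57 J
At max compression ½kx² = E ⇒ x = √(2E/k) = √(2 × 577.57/1220) = 0.9731 m

x = 0.973 m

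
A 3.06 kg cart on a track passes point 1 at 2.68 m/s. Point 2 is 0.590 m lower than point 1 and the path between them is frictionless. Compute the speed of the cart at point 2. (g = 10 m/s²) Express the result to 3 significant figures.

v = 4.36 m/s

Energy conservation between the two points: ½mv₀² + mgh = ½mv²
The mass cancels from both sides.
v² = v₀² + 2gh = (2.68)² + 2(10)(0.590) = 18.982
v = √18.982 = 4.357 m/s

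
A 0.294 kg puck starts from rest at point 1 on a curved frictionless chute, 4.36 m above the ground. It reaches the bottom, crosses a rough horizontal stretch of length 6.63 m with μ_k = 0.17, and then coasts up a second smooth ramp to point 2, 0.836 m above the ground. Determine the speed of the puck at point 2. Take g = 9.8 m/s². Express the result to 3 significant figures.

Energy at 1: mgh₁ = (0.294)(9.8)(4.36) = 12.562 J
Friction loss: W_f = μ_k mg d = 3.247 J
At 2: ½mv² + mgh₂ = mgh₁ − W_f
½mv² = 12.562 − 3.247 − 2.4087 = 6.9059 J
v = √(2 × 6.9059/0.294) = 6.854 m/s

v = 6.85 m/s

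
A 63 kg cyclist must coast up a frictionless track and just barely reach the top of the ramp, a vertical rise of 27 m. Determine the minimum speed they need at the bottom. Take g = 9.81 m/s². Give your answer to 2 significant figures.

v = 23 m/s

At the top they are momentarily at rest, so all KE converts to PE: ½mv² = mgh
v = √(2gh) = √(2 × 9.81 × 27) = 23.02 m/s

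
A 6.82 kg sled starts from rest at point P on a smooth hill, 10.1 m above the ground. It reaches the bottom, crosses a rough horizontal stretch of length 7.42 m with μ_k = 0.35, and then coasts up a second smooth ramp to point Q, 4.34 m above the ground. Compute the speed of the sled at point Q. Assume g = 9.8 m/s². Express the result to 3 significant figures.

v = 7.87 m/s

Energy at P: mgh₁ = (6.82)(9.8)(10.1) = 675.04 J
Friction loss: W_f = μ_k mg d = 173.6 J
At Q: ½mv² + mgh₂ = mgh₁ − W_f
½mv² = 675.04 − 173.6 − 290.07 = 211.40 J
v = √(2 × 211.40/6.82) = 7.874 m/s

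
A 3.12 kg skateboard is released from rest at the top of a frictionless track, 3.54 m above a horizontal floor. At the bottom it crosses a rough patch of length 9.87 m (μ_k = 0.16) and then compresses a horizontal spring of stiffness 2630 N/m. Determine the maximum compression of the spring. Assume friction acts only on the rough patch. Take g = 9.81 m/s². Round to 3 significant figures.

x = 0.214 m

Initial energy: E₁ = mgh = (3.12)(9.81)(3.54) = 108.35 J
Friction removes W_f = μ_k mg d = (0.16)(3.12)(9.81)(9.87) = 48.33 J
Energy reaching the spring: E = 108.35 − 48.33 = 60.015 J
At max compression ½kx² = E ⇒ x = √(2E/k) = √(2 × 60.015/2630) = 0.2136 m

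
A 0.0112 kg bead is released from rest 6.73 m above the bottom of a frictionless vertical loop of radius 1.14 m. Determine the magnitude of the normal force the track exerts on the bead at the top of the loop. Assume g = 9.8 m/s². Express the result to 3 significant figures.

N = 0.747 N

Energy from release to top (height 2r): mgh = ½mv_top² + mg(2r)
v_top² = 2g(h − 2r) = 2(9.8)(6.73 − 2.280) = 87.220 m²/s²
At the top, both N and weight point toward the centre: N + mg = mv_top²/r
N = m(v_top²/r − g) = 0.0112(87.220/1.14 − 9.8) = 0.7471 N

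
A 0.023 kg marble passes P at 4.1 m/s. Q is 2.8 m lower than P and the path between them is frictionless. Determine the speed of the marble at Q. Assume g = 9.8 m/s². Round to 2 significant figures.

v = 8.5 m/s

Mechanical energy is conserved (no friction): ½mv₀² + mgh = ½mv²
v² = v₀² + 2gh = (4.1)² + 2(9.8)(2.8) = 71.690
v = √71.690 = 8.467 m/s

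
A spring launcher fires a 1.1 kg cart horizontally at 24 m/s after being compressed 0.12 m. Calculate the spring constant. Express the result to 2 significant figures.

½kx² = ½mv²
k = mv²/x² = (1.1)(24)²/(0.12)² = 44000 N/m

k = 44000 N/m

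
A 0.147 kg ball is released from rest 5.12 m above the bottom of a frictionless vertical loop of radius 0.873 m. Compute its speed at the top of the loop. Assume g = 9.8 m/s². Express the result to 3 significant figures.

v = 8.13 m/s

Energy conservation: mgh = ½mv_top² + mg(2r)
v_top² = 2g(h − 2r) = 2(9.8)(5.12 − 1.746) = 66.13
v_top = 8.132 m/s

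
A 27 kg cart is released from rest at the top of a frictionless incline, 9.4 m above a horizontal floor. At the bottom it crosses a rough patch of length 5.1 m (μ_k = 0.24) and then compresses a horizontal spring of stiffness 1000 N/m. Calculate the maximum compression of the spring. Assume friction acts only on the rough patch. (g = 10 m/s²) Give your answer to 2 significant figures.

x = 2.1 m

Initial energy: E₁ = mgh = (27)(10)(9.4) = 2538.0 J
Friction removes W_f = μ_k mg d = (0.24)(27)(10)(5.1) = 330.5 J
Energy reaching the spring: E = 2538.0 − 330.5 = 2207.5 J
At max compression ½kx² = E ⇒ x = √(2E/k) = √(2 × 2207.5/1000) = 2.101 m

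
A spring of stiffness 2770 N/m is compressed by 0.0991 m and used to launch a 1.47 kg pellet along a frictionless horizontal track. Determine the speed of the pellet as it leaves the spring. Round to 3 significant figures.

v = 4.30 m/s

Spring PE converts entirely to kinetic energy: ½kx² = ½mv²
v = x√(k/m) = 0.0991 × √(2770/1.47) = 4.302 m/s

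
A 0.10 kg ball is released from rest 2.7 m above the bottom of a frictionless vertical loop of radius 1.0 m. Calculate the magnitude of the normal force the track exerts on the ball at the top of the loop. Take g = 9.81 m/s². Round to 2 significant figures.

N = 0.39 N

Energy from release to top (height 2r): mgh = ½mv_top² + mg(2r)
v_top² = 2g(h − 2r) = 2(9.81)(2.7 − 2.000) = 13.734 m²/s²
At the top, both N and weight point toward the centre: N + mg = mv_top²/r
N = m(v_top²/r − g) = 0.10(13.734/1.0 − 9.81) = 0.3924 N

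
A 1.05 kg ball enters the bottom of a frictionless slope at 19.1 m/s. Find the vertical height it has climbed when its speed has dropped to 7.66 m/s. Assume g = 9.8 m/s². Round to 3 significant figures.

h = 15.6 m

Energy balance between the two points: ½mv₁² = ½mv₂² + mgh
h = (v₁² − v₂²)/(2g) = (19.1² − 7.66²)/(2 × 9.8) = 15.62 m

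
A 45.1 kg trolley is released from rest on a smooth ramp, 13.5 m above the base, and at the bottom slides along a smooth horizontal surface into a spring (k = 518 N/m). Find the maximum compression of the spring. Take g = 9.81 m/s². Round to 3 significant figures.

Gravitational PE at the top equals spring PE at max compression: mgh = ½kx²
x = √(2mgh/k) = √(2 × 45.1 × 9.81 × 13.5 / 518) = 4.802 m

x = 4.80 m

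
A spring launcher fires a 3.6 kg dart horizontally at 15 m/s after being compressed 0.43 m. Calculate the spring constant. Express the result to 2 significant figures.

k = 4400 N/m

Spring PE at full compression equals KE at release: ½kx² = ½mv²
k = mv²/x² = (3.6)(15)²/(0.43)² = 4381 N/m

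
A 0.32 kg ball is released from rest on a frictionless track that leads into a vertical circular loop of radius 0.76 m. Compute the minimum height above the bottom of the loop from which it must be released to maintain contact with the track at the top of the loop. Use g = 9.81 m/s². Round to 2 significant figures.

h = 1.9 m

At the top, for minimum speed gravity alone supplies the centripetal force: mg = mv_top²/r ⇒ v_top² = gr = 7.456 m²/s²
Energy conservation from release height h to the top (height 2r): mgh = ½mv_top² + mg(2r)
h = v_top²/(2g) + 2r = r/2 + 2r = 5r/2 = 1.900 m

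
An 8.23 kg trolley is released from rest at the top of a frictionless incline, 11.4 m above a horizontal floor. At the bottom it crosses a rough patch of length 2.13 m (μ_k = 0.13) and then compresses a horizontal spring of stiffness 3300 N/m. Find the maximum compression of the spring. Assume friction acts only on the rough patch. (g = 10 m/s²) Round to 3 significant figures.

x = 0.745 m

Initial energy: E₁ = mgh = (8.23)(10)(11.4) = 938.22 J
Friction removes W_f = μ_k mg d = (0.13)(8.23)(10)(2.13) = 22.79 J
Energy reaching the spring: E = 938.22 − 22.79 = 915.43 J
At max compression ½kx² = E ⇒ x = √(2E/k) = √(2 × 915.43/3300) = 0.7449 m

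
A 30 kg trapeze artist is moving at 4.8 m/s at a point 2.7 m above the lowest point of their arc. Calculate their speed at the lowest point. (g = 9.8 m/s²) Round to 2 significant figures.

v = 8.7 m/s

By conservation of mechanical energy, ½mv₀² + mgh = ½mv²
v² = v₀² + 2gh = (4.8)² + 2(9.8)(2.7) = 75.960
v = √75.960 = 8.716 m/s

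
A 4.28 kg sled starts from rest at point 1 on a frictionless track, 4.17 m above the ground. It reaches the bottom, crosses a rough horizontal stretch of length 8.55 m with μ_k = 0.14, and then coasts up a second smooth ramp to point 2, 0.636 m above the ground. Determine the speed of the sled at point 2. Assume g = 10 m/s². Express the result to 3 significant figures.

Energy at 1: mgh₁ = (4.28)(10)(4.17) = 178.48 J
Friction loss: W_f = μ_k mg d = 51.23 J
At 2: ½mv² + mgh₂ = mgh₁ − W_f
½mv² = 178.48 − 51.23 − 27.221 = 100.02 J
v = √(2 × 100.02/4.28) = 6.837 m/s

v = 6.84 m/s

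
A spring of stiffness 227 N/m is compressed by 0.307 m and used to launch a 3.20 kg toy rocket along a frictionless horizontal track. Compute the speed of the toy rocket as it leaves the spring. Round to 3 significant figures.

Spring PE converts entirely to kinetic energy: ½kx² = ½mv²
v = x√(k/m) = 0.307 × √(227/3.20) = 2.586 m/s

v = 2.59 m/s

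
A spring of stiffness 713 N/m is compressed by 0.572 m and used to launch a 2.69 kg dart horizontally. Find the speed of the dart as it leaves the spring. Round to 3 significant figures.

Conservation of energy: ½kx² = ½mv²
v = x√(k/m) = 0.572 × √(713/2.69) = 9.312 m/s

v = 9.31 m/s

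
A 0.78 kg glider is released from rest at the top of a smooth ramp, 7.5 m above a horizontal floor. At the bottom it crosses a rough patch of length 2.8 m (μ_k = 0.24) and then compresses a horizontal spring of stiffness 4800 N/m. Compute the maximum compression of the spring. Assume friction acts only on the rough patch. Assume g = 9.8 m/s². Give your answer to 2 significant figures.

x = 0.15 m

Initial energy: E₁ = mgh = (0.78)(9.8)(7.5) = 57.330 J
Friction removes W_f = μ_k mg d = (0.24)(0.78)(9.8)(2.8) = 5.137 J
Energy reaching the spring: E = 57.330 − 5.137 = 52.193 J
At max compression ½kx² = E ⇒ x = √(2E/k) = √(2 × 52.193/4800) = 0.1475 m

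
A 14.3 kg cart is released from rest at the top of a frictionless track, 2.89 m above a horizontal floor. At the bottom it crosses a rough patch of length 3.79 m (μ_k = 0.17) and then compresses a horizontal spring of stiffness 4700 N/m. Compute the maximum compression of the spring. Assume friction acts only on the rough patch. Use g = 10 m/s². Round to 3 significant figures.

Initial energy: E₁ = mgh = (14.3)(10)(2.89) = 413.27 J
Friction removes W_f = μ_k mg d = (0.17)(14.3)(10)(3.79) = 92.13 J
Energy reaching the spring: E = 413.27 − 92.13 = 321.14 J
At max compression ½kx² = E ⇒ x = √(2E/k) = √(2 × 321.14/4700) = 0.3697 m

x = 0.370 m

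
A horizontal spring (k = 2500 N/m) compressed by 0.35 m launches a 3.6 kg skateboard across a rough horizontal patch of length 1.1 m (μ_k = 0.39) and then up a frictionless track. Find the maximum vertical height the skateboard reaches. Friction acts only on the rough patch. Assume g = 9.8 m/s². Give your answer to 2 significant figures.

h = 3.9 m

Spring energy: E₀ = ½kx² = ½(2500)(0.35)² = 153.12 J
Friction: W_f = μ_k mg d = (0.39)(3.6)(9.8)(1.1) = 15.14 J
Energy at base of ramp: E = 153.12 − 15.14 = 137.99 J
At max height all remaining energy is PE: mgh = E ⇒ h = E/(mg) = 137.99/(3.6 × 9.8) = 3.911 m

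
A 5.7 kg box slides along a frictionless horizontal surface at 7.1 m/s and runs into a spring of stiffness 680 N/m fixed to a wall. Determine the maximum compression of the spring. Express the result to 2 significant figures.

Conservation of energy between contact and max compression: ½mv² = ½kx²
x = v√(m/k) = 7.1 × √(5.7/680) = 0.6500 m

x = 0.65 m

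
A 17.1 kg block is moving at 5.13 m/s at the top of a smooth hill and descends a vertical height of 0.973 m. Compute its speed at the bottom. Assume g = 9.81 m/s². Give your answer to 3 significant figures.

v = 6.74 m/s

Energy conservation between the two points: ½mv₀² + mgh = ½mv²
The mass cancels from both sides.
v² = v₀² + 2gh = (5.13)² + 2(9.81)(0.973) = 45.407
v = √45.407 = 6.738 m/s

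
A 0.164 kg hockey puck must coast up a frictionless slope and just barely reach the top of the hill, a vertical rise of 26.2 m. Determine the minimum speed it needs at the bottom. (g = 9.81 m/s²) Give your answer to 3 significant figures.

At the top it is momentarily at rest, so all KE converts to PE: ½mv² = mgh
v = √(2gh) = √(2 × 9.81 × 26.2) = 22.67 m/s

v = 22.7 m/s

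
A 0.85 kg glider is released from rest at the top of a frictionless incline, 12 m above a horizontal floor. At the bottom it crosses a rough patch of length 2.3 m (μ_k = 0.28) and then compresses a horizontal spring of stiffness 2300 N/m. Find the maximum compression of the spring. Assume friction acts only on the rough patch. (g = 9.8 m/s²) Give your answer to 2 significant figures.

x = 0.29 m

Initial energy: E₁ = mgh = (0.85)(9.8)(12) = 99.960 J
Friction removes W_f = μ_k mg d = (0.28)(0.85)(9.8)(2.3) = 5.365 J
Energy reaching the spring: E = 99.960 − 5.365 = 94.595 J
At max compression ½kx² = E ⇒ x = √(2E/k) = √(2 × 94.595/2300) = 0.2868 m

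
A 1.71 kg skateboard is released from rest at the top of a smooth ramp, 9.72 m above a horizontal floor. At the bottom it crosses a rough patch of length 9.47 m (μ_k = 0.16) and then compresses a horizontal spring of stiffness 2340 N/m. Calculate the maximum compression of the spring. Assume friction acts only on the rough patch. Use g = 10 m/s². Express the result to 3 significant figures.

Initial energy: E₁ = mgh = (1.71)(10)(9.72) = 166.21 J
Friction removes W_f = μ_k mg d = (0.16)(1.71)(10)(9.47) = 25.91 J
Energy reaching the spring: E = 166.21 − 25.91 = 140.30 J
At max compression ½kx² = E ⇒ x = √(2E/k) = √(2 × 140.30/2340) = 0.3463 m

x = 0.346 m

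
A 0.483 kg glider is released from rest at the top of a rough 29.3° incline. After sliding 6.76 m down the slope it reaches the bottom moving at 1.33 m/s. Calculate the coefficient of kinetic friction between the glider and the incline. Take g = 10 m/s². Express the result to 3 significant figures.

μ_k = 0.546

mgh = ½mv² + μ_k (mg cosθ) L, with h = L sinθ
mgL sinθ = 15.979 J; ½mv² = 0.42719 J
W_f = 15.979 − 0.42719 = 15.55 J
μ_k = W_f/(mg cosθ · L) = 15.55/(4.212 × 6.76) = 0.5462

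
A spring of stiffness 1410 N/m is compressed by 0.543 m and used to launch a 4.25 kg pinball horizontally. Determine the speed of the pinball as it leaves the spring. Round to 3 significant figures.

v = 9.89 m/s

Spring PE converts entirely to kinetic energy: ½kx² = ½mv²
v = x√(k/m) = 0.543 × √(1410/4.25) = 9.890 m/s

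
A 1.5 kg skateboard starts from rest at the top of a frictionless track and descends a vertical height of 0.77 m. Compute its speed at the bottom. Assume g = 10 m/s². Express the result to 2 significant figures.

v = 3.9 m/s

Mechanical energy is conserved (no friction): mgh = ½mv²
v = √(2gh) = √(2 × 10 × 0.77) = √15.400 = 3.924 m/s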